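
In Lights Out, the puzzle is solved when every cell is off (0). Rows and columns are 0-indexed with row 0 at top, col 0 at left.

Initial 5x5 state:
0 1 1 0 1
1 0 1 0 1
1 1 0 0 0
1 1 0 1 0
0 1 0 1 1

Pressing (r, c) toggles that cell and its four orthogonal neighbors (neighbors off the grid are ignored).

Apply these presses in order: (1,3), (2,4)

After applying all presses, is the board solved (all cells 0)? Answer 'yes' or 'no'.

After press 1 at (1,3):
0 1 1 1 1
1 0 0 1 0
1 1 0 1 0
1 1 0 1 0
0 1 0 1 1

After press 2 at (2,4):
0 1 1 1 1
1 0 0 1 1
1 1 0 0 1
1 1 0 1 1
0 1 0 1 1

Lights still on: 17

Answer: no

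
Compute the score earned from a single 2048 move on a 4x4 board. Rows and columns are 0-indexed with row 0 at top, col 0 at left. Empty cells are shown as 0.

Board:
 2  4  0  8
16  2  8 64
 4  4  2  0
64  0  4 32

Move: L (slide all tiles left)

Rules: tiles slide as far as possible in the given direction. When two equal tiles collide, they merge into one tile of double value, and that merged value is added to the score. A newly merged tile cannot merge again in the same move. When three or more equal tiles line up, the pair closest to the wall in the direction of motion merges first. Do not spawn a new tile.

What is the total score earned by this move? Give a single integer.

Answer: 8

Derivation:
Slide left:
row 0: [2, 4, 0, 8] -> [2, 4, 8, 0]  score +0 (running 0)
row 1: [16, 2, 8, 64] -> [16, 2, 8, 64]  score +0 (running 0)
row 2: [4, 4, 2, 0] -> [8, 2, 0, 0]  score +8 (running 8)
row 3: [64, 0, 4, 32] -> [64, 4, 32, 0]  score +0 (running 8)
Board after move:
 2  4  8  0
16  2  8 64
 8  2  0  0
64  4 32  0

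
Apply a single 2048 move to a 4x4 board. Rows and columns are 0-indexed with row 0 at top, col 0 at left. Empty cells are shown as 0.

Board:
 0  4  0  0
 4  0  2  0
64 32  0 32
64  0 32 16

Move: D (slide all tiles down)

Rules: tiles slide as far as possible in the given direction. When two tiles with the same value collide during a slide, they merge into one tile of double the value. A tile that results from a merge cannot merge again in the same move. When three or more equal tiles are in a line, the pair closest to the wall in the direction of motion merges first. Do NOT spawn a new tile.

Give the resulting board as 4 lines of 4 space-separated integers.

Answer:   0   0   0   0
  0   0   0   0
  4   4   2  32
128  32  32  16

Derivation:
Slide down:
col 0: [0, 4, 64, 64] -> [0, 0, 4, 128]
col 1: [4, 0, 32, 0] -> [0, 0, 4, 32]
col 2: [0, 2, 0, 32] -> [0, 0, 2, 32]
col 3: [0, 0, 32, 16] -> [0, 0, 32, 16]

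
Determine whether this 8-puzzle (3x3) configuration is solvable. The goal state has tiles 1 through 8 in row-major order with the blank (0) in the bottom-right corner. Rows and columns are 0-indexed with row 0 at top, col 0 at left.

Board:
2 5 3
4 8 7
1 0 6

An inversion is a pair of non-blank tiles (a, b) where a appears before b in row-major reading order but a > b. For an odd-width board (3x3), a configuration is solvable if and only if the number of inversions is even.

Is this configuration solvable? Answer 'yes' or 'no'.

Inversions (pairs i<j in row-major order where tile[i] > tile[j] > 0): 11
11 is odd, so the puzzle is not solvable.

Answer: no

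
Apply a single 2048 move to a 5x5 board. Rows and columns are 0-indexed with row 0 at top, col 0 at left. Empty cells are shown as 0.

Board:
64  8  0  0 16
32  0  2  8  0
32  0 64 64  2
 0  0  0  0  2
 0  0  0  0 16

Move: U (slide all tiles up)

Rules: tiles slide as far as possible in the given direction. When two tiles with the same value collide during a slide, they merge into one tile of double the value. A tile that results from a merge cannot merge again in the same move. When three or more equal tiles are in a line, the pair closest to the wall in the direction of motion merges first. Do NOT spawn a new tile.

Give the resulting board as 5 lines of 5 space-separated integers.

Answer: 64  8  2  8 16
64  0 64 64  4
 0  0  0  0 16
 0  0  0  0  0
 0  0  0  0  0

Derivation:
Slide up:
col 0: [64, 32, 32, 0, 0] -> [64, 64, 0, 0, 0]
col 1: [8, 0, 0, 0, 0] -> [8, 0, 0, 0, 0]
col 2: [0, 2, 64, 0, 0] -> [2, 64, 0, 0, 0]
col 3: [0, 8, 64, 0, 0] -> [8, 64, 0, 0, 0]
col 4: [16, 0, 2, 2, 16] -> [16, 4, 16, 0, 0]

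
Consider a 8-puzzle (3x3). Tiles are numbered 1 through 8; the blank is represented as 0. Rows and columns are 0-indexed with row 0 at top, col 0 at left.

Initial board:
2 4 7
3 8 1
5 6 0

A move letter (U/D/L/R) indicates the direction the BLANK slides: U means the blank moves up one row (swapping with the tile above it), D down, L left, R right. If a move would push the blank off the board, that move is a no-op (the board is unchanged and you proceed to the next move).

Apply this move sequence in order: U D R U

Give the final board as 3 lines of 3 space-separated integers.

After move 1 (U):
2 4 7
3 8 0
5 6 1

After move 2 (D):
2 4 7
3 8 1
5 6 0

After move 3 (R):
2 4 7
3 8 1
5 6 0

After move 4 (U):
2 4 7
3 8 0
5 6 1

Answer: 2 4 7
3 8 0
5 6 1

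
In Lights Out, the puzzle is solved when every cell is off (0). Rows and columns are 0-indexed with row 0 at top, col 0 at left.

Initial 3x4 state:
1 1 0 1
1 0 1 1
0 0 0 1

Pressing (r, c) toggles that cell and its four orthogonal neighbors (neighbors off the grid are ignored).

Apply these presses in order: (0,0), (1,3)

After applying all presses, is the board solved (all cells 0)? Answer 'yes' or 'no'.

Answer: yes

Derivation:
After press 1 at (0,0):
0 0 0 1
0 0 1 1
0 0 0 1

After press 2 at (1,3):
0 0 0 0
0 0 0 0
0 0 0 0

Lights still on: 0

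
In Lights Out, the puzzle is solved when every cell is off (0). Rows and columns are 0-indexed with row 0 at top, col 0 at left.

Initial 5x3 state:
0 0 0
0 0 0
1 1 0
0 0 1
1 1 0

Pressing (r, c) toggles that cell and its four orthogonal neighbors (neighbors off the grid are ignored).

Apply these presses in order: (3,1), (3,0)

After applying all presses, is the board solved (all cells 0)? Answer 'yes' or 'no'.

Answer: yes

Derivation:
After press 1 at (3,1):
0 0 0
0 0 0
1 0 0
1 1 0
1 0 0

After press 2 at (3,0):
0 0 0
0 0 0
0 0 0
0 0 0
0 0 0

Lights still on: 0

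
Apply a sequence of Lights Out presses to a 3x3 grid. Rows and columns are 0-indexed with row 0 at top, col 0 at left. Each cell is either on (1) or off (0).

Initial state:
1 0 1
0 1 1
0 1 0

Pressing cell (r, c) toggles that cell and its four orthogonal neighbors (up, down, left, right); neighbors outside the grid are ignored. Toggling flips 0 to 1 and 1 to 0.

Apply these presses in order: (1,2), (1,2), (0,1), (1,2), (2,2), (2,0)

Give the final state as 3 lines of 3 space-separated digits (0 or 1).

After press 1 at (1,2):
1 0 0
0 0 0
0 1 1

After press 2 at (1,2):
1 0 1
0 1 1
0 1 0

After press 3 at (0,1):
0 1 0
0 0 1
0 1 0

After press 4 at (1,2):
0 1 1
0 1 0
0 1 1

After press 5 at (2,2):
0 1 1
0 1 1
0 0 0

After press 6 at (2,0):
0 1 1
1 1 1
1 1 0

Answer: 0 1 1
1 1 1
1 1 0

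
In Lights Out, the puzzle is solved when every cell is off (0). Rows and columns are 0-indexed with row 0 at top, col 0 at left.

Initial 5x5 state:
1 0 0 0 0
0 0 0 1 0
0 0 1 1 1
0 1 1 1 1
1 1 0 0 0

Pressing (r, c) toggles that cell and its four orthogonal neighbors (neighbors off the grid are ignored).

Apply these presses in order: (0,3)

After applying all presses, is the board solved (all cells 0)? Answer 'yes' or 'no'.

Answer: no

Derivation:
After press 1 at (0,3):
1 0 1 1 1
0 0 0 0 0
0 0 1 1 1
0 1 1 1 1
1 1 0 0 0

Lights still on: 13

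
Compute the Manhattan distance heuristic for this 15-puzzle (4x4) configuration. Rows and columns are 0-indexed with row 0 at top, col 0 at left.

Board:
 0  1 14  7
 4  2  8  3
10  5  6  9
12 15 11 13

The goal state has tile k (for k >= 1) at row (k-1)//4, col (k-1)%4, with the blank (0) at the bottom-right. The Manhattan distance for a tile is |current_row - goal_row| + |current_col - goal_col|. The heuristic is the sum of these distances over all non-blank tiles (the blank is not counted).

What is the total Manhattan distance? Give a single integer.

Tile 1: (0,1)->(0,0) = 1
Tile 14: (0,2)->(3,1) = 4
Tile 7: (0,3)->(1,2) = 2
Tile 4: (1,0)->(0,3) = 4
Tile 2: (1,1)->(0,1) = 1
Tile 8: (1,2)->(1,3) = 1
Tile 3: (1,3)->(0,2) = 2
Tile 10: (2,0)->(2,1) = 1
Tile 5: (2,1)->(1,0) = 2
Tile 6: (2,2)->(1,1) = 2
Tile 9: (2,3)->(2,0) = 3
Tile 12: (3,0)->(2,3) = 4
Tile 15: (3,1)->(3,2) = 1
Tile 11: (3,2)->(2,2) = 1
Tile 13: (3,3)->(3,0) = 3
Sum: 1 + 4 + 2 + 4 + 1 + 1 + 2 + 1 + 2 + 2 + 3 + 4 + 1 + 1 + 3 = 32

Answer: 32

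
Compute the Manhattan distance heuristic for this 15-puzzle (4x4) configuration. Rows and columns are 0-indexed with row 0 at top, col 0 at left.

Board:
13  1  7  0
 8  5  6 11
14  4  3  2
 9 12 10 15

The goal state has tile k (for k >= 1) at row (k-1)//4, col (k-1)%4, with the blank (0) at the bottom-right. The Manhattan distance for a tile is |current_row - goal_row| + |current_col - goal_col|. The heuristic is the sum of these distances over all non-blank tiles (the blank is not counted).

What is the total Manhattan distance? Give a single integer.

Answer: 31

Derivation:
Tile 13: at (0,0), goal (3,0), distance |0-3|+|0-0| = 3
Tile 1: at (0,1), goal (0,0), distance |0-0|+|1-0| = 1
Tile 7: at (0,2), goal (1,2), distance |0-1|+|2-2| = 1
Tile 8: at (1,0), goal (1,3), distance |1-1|+|0-3| = 3
Tile 5: at (1,1), goal (1,0), distance |1-1|+|1-0| = 1
Tile 6: at (1,2), goal (1,1), distance |1-1|+|2-1| = 1
Tile 11: at (1,3), goal (2,2), distance |1-2|+|3-2| = 2
Tile 14: at (2,0), goal (3,1), distance |2-3|+|0-1| = 2
Tile 4: at (2,1), goal (0,3), distance |2-0|+|1-3| = 4
Tile 3: at (2,2), goal (0,2), distance |2-0|+|2-2| = 2
Tile 2: at (2,3), goal (0,1), distance |2-0|+|3-1| = 4
Tile 9: at (3,0), goal (2,0), distance |3-2|+|0-0| = 1
Tile 12: at (3,1), goal (2,3), distance |3-2|+|1-3| = 3
Tile 10: at (3,2), goal (2,1), distance |3-2|+|2-1| = 2
Tile 15: at (3,3), goal (3,2), distance |3-3|+|3-2| = 1
Sum: 3 + 1 + 1 + 3 + 1 + 1 + 2 + 2 + 4 + 2 + 4 + 1 + 3 + 2 + 1 = 31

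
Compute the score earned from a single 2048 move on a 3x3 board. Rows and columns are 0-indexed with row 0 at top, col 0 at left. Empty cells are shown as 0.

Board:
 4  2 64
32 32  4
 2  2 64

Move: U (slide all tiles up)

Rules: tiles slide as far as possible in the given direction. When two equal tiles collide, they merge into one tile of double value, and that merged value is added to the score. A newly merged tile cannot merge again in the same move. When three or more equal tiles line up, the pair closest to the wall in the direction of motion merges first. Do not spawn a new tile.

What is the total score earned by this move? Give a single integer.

Slide up:
col 0: [4, 32, 2] -> [4, 32, 2]  score +0 (running 0)
col 1: [2, 32, 2] -> [2, 32, 2]  score +0 (running 0)
col 2: [64, 4, 64] -> [64, 4, 64]  score +0 (running 0)
Board after move:
 4  2 64
32 32  4
 2  2 64

Answer: 0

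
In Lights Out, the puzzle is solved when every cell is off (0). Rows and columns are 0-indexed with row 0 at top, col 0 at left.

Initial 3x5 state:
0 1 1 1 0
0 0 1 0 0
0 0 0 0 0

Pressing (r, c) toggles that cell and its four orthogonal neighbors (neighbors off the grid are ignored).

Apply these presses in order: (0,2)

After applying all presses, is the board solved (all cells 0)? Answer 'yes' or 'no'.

After press 1 at (0,2):
0 0 0 0 0
0 0 0 0 0
0 0 0 0 0

Lights still on: 0

Answer: yes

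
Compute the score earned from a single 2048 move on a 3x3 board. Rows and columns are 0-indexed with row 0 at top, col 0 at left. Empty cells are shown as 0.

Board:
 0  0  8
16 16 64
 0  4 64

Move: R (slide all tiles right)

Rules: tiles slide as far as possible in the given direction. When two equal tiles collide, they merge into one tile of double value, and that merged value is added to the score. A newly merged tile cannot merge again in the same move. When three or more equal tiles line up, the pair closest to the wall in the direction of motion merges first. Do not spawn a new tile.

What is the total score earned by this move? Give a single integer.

Slide right:
row 0: [0, 0, 8] -> [0, 0, 8]  score +0 (running 0)
row 1: [16, 16, 64] -> [0, 32, 64]  score +32 (running 32)
row 2: [0, 4, 64] -> [0, 4, 64]  score +0 (running 32)
Board after move:
 0  0  8
 0 32 64
 0  4 64

Answer: 32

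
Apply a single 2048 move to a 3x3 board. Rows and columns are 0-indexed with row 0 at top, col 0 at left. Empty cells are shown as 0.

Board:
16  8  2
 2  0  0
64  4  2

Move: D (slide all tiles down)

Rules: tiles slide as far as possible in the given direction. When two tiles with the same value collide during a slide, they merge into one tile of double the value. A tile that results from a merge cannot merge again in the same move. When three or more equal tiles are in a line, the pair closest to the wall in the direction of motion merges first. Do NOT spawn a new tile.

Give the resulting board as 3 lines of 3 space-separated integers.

Answer: 16  0  0
 2  8  0
64  4  4

Derivation:
Slide down:
col 0: [16, 2, 64] -> [16, 2, 64]
col 1: [8, 0, 4] -> [0, 8, 4]
col 2: [2, 0, 2] -> [0, 0, 4]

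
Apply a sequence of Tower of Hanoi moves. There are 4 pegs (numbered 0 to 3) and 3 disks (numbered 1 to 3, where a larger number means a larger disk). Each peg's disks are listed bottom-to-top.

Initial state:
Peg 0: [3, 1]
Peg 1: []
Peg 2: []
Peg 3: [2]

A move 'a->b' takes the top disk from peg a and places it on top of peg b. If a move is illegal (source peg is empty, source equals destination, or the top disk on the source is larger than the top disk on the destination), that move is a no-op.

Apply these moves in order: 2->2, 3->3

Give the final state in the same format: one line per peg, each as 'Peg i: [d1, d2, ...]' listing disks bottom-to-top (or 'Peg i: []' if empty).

After move 1 (2->2):
Peg 0: [3, 1]
Peg 1: []
Peg 2: []
Peg 3: [2]

After move 2 (3->3):
Peg 0: [3, 1]
Peg 1: []
Peg 2: []
Peg 3: [2]

Answer: Peg 0: [3, 1]
Peg 1: []
Peg 2: []
Peg 3: [2]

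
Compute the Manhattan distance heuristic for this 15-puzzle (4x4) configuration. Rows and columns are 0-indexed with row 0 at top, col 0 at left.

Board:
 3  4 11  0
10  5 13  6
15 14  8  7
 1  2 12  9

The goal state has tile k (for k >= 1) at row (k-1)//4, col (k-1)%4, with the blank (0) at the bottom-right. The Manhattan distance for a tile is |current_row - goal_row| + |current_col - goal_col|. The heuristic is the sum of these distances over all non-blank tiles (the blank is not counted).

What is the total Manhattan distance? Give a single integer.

Answer: 35

Derivation:
Tile 3: (0,0)->(0,2) = 2
Tile 4: (0,1)->(0,3) = 2
Tile 11: (0,2)->(2,2) = 2
Tile 10: (1,0)->(2,1) = 2
Tile 5: (1,1)->(1,0) = 1
Tile 13: (1,2)->(3,0) = 4
Tile 6: (1,3)->(1,1) = 2
Tile 15: (2,0)->(3,2) = 3
Tile 14: (2,1)->(3,1) = 1
Tile 8: (2,2)->(1,3) = 2
Tile 7: (2,3)->(1,2) = 2
Tile 1: (3,0)->(0,0) = 3
Tile 2: (3,1)->(0,1) = 3
Tile 12: (3,2)->(2,3) = 2
Tile 9: (3,3)->(2,0) = 4
Sum: 2 + 2 + 2 + 2 + 1 + 4 + 2 + 3 + 1 + 2 + 2 + 3 + 3 + 2 + 4 = 35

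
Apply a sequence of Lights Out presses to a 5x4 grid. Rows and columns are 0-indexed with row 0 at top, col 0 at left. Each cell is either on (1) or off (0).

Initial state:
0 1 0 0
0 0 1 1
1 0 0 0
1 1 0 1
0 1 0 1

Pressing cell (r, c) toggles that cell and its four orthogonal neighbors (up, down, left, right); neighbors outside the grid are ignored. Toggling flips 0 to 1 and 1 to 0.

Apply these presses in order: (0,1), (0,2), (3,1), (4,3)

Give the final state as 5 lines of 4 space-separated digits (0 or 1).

Answer: 1 1 0 1
0 1 0 1
1 1 0 0
0 0 1 0
0 0 1 0

Derivation:
After press 1 at (0,1):
1 0 1 0
0 1 1 1
1 0 0 0
1 1 0 1
0 1 0 1

After press 2 at (0,2):
1 1 0 1
0 1 0 1
1 0 0 0
1 1 0 1
0 1 0 1

After press 3 at (3,1):
1 1 0 1
0 1 0 1
1 1 0 0
0 0 1 1
0 0 0 1

After press 4 at (4,3):
1 1 0 1
0 1 0 1
1 1 0 0
0 0 1 0
0 0 1 0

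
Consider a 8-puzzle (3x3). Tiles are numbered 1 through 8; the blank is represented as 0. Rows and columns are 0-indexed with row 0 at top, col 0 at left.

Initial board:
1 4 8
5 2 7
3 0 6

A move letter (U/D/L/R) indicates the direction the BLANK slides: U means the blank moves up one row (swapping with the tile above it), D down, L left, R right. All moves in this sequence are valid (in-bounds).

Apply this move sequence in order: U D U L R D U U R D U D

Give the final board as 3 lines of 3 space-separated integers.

Answer: 1 8 7
5 4 0
3 2 6

Derivation:
After move 1 (U):
1 4 8
5 0 7
3 2 6

After move 2 (D):
1 4 8
5 2 7
3 0 6

After move 3 (U):
1 4 8
5 0 7
3 2 6

After move 4 (L):
1 4 8
0 5 7
3 2 6

After move 5 (R):
1 4 8
5 0 7
3 2 6

After move 6 (D):
1 4 8
5 2 7
3 0 6

After move 7 (U):
1 4 8
5 0 7
3 2 6

After move 8 (U):
1 0 8
5 4 7
3 2 6

After move 9 (R):
1 8 0
5 4 7
3 2 6

After move 10 (D):
1 8 7
5 4 0
3 2 6

After move 11 (U):
1 8 0
5 4 7
3 2 6

After move 12 (D):
1 8 7
5 4 0
3 2 6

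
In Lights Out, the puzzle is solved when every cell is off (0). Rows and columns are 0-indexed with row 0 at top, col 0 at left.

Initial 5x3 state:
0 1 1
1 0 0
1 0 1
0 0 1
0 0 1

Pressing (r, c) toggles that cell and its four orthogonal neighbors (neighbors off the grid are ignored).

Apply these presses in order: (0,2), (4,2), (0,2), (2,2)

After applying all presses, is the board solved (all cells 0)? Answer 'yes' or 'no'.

Answer: no

Derivation:
After press 1 at (0,2):
0 0 0
1 0 1
1 0 1
0 0 1
0 0 1

After press 2 at (4,2):
0 0 0
1 0 1
1 0 1
0 0 0
0 1 0

After press 3 at (0,2):
0 1 1
1 0 0
1 0 1
0 0 0
0 1 0

After press 4 at (2,2):
0 1 1
1 0 1
1 1 0
0 0 1
0 1 0

Lights still on: 8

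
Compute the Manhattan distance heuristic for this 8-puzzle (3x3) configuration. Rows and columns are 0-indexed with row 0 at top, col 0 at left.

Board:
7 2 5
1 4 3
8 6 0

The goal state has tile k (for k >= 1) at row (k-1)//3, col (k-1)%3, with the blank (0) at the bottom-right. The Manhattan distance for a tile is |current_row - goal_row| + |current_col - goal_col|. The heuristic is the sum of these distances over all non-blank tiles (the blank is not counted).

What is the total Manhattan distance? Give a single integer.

Answer: 10

Derivation:
Tile 7: (0,0)->(2,0) = 2
Tile 2: (0,1)->(0,1) = 0
Tile 5: (0,2)->(1,1) = 2
Tile 1: (1,0)->(0,0) = 1
Tile 4: (1,1)->(1,0) = 1
Tile 3: (1,2)->(0,2) = 1
Tile 8: (2,0)->(2,1) = 1
Tile 6: (2,1)->(1,2) = 2
Sum: 2 + 0 + 2 + 1 + 1 + 1 + 1 + 2 = 10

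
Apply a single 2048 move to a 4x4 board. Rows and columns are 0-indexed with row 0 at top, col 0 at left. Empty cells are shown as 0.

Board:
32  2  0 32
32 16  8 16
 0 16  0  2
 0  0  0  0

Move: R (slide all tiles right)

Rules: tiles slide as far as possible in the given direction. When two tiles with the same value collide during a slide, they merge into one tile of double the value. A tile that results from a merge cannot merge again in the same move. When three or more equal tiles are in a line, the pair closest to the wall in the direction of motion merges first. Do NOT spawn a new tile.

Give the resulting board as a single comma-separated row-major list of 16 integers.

Answer: 0, 32, 2, 32, 32, 16, 8, 16, 0, 0, 16, 2, 0, 0, 0, 0

Derivation:
Slide right:
row 0: [32, 2, 0, 32] -> [0, 32, 2, 32]
row 1: [32, 16, 8, 16] -> [32, 16, 8, 16]
row 2: [0, 16, 0, 2] -> [0, 0, 16, 2]
row 3: [0, 0, 0, 0] -> [0, 0, 0, 0]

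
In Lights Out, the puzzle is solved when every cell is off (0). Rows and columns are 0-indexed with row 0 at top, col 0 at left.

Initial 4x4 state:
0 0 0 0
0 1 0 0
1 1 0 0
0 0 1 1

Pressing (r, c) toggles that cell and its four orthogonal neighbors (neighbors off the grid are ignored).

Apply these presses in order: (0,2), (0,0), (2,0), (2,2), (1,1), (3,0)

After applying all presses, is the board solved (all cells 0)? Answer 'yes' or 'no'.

After press 1 at (0,2):
0 1 1 1
0 1 1 0
1 1 0 0
0 0 1 1

After press 2 at (0,0):
1 0 1 1
1 1 1 0
1 1 0 0
0 0 1 1

After press 3 at (2,0):
1 0 1 1
0 1 1 0
0 0 0 0
1 0 1 1

After press 4 at (2,2):
1 0 1 1
0 1 0 0
0 1 1 1
1 0 0 1

After press 5 at (1,1):
1 1 1 1
1 0 1 0
0 0 1 1
1 0 0 1

After press 6 at (3,0):
1 1 1 1
1 0 1 0
1 0 1 1
0 1 0 1

Lights still on: 11

Answer: no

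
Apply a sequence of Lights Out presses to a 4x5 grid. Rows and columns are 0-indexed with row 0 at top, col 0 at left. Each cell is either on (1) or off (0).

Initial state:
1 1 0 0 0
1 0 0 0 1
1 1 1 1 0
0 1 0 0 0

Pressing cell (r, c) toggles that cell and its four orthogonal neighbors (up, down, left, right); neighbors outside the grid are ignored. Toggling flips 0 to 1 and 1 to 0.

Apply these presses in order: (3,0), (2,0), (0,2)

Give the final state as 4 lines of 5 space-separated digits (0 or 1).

After press 1 at (3,0):
1 1 0 0 0
1 0 0 0 1
0 1 1 1 0
1 0 0 0 0

After press 2 at (2,0):
1 1 0 0 0
0 0 0 0 1
1 0 1 1 0
0 0 0 0 0

After press 3 at (0,2):
1 0 1 1 0
0 0 1 0 1
1 0 1 1 0
0 0 0 0 0

Answer: 1 0 1 1 0
0 0 1 0 1
1 0 1 1 0
0 0 0 0 0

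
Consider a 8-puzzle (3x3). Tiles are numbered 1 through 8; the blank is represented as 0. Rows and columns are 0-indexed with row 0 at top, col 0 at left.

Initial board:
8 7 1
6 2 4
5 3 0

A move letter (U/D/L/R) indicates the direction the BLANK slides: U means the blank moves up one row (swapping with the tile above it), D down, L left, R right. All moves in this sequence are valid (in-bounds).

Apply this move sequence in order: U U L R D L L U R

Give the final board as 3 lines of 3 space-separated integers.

After move 1 (U):
8 7 1
6 2 0
5 3 4

After move 2 (U):
8 7 0
6 2 1
5 3 4

After move 3 (L):
8 0 7
6 2 1
5 3 4

After move 4 (R):
8 7 0
6 2 1
5 3 4

After move 5 (D):
8 7 1
6 2 0
5 3 4

After move 6 (L):
8 7 1
6 0 2
5 3 4

After move 7 (L):
8 7 1
0 6 2
5 3 4

After move 8 (U):
0 7 1
8 6 2
5 3 4

After move 9 (R):
7 0 1
8 6 2
5 3 4

Answer: 7 0 1
8 6 2
5 3 4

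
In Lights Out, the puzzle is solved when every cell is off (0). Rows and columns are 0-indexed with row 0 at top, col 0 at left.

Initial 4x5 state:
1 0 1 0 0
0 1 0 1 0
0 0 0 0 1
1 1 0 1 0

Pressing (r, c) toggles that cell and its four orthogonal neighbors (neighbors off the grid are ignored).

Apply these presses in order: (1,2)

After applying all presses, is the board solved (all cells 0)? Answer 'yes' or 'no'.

Answer: no

Derivation:
After press 1 at (1,2):
1 0 0 0 0
0 0 1 0 0
0 0 1 0 1
1 1 0 1 0

Lights still on: 7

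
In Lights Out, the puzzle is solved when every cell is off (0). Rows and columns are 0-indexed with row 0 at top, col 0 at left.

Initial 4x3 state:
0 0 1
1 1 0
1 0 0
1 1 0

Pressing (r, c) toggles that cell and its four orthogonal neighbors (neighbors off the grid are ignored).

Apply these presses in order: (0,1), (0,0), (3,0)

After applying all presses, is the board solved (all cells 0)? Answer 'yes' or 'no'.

Answer: yes

Derivation:
After press 1 at (0,1):
1 1 0
1 0 0
1 0 0
1 1 0

After press 2 at (0,0):
0 0 0
0 0 0
1 0 0
1 1 0

After press 3 at (3,0):
0 0 0
0 0 0
0 0 0
0 0 0

Lights still on: 0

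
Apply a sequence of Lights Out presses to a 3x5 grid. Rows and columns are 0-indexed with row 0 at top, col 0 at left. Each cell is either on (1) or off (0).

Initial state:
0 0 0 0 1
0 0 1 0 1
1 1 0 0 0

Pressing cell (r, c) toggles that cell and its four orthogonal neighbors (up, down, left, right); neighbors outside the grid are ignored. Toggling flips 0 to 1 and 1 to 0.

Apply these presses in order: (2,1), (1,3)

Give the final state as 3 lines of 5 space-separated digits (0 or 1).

Answer: 0 0 0 1 1
0 1 0 1 0
0 0 1 1 0

Derivation:
After press 1 at (2,1):
0 0 0 0 1
0 1 1 0 1
0 0 1 0 0

After press 2 at (1,3):
0 0 0 1 1
0 1 0 1 0
0 0 1 1 0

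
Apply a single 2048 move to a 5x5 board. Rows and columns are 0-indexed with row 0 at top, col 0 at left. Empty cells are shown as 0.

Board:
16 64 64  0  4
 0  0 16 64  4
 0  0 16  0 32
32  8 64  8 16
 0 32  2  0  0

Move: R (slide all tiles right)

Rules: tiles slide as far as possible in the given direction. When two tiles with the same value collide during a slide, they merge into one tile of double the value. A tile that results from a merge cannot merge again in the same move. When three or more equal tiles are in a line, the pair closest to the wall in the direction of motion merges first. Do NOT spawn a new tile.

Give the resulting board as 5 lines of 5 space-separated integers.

Slide right:
row 0: [16, 64, 64, 0, 4] -> [0, 0, 16, 128, 4]
row 1: [0, 0, 16, 64, 4] -> [0, 0, 16, 64, 4]
row 2: [0, 0, 16, 0, 32] -> [0, 0, 0, 16, 32]
row 3: [32, 8, 64, 8, 16] -> [32, 8, 64, 8, 16]
row 4: [0, 32, 2, 0, 0] -> [0, 0, 0, 32, 2]

Answer:   0   0  16 128   4
  0   0  16  64   4
  0   0   0  16  32
 32   8  64   8  16
  0   0   0  32   2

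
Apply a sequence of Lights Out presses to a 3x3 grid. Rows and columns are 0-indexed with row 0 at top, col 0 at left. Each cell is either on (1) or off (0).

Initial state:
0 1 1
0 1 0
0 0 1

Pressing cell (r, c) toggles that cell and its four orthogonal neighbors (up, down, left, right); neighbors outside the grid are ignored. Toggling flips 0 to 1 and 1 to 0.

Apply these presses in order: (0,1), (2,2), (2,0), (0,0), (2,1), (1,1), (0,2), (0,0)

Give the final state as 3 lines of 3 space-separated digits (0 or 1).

After press 1 at (0,1):
1 0 0
0 0 0
0 0 1

After press 2 at (2,2):
1 0 0
0 0 1
0 1 0

After press 3 at (2,0):
1 0 0
1 0 1
1 0 0

After press 4 at (0,0):
0 1 0
0 0 1
1 0 0

After press 5 at (2,1):
0 1 0
0 1 1
0 1 1

After press 6 at (1,1):
0 0 0
1 0 0
0 0 1

After press 7 at (0,2):
0 1 1
1 0 1
0 0 1

After press 8 at (0,0):
1 0 1
0 0 1
0 0 1

Answer: 1 0 1
0 0 1
0 0 1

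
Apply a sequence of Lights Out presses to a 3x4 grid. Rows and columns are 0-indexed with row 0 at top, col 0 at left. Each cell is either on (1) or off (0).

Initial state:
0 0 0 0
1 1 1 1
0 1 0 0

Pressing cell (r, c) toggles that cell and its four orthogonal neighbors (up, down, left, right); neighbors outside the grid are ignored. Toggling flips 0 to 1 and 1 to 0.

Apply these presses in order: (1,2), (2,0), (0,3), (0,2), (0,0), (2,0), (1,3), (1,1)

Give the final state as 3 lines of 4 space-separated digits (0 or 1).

Answer: 1 1 1 1
1 1 1 0
0 0 1 1

Derivation:
After press 1 at (1,2):
0 0 1 0
1 0 0 0
0 1 1 0

After press 2 at (2,0):
0 0 1 0
0 0 0 0
1 0 1 0

After press 3 at (0,3):
0 0 0 1
0 0 0 1
1 0 1 0

After press 4 at (0,2):
0 1 1 0
0 0 1 1
1 0 1 0

After press 5 at (0,0):
1 0 1 0
1 0 1 1
1 0 1 0

After press 6 at (2,0):
1 0 1 0
0 0 1 1
0 1 1 0

After press 7 at (1,3):
1 0 1 1
0 0 0 0
0 1 1 1

After press 8 at (1,1):
1 1 1 1
1 1 1 0
0 0 1 1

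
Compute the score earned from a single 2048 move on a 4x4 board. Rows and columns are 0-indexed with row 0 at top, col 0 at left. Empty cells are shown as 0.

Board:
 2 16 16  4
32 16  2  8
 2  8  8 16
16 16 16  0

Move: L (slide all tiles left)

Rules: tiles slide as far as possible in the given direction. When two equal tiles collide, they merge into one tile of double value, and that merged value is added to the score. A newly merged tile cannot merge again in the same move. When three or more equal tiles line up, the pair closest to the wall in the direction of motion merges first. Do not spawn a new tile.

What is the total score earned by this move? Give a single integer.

Answer: 80

Derivation:
Slide left:
row 0: [2, 16, 16, 4] -> [2, 32, 4, 0]  score +32 (running 32)
row 1: [32, 16, 2, 8] -> [32, 16, 2, 8]  score +0 (running 32)
row 2: [2, 8, 8, 16] -> [2, 16, 16, 0]  score +16 (running 48)
row 3: [16, 16, 16, 0] -> [32, 16, 0, 0]  score +32 (running 80)
Board after move:
 2 32  4  0
32 16  2  8
 2 16 16  0
32 16  0  0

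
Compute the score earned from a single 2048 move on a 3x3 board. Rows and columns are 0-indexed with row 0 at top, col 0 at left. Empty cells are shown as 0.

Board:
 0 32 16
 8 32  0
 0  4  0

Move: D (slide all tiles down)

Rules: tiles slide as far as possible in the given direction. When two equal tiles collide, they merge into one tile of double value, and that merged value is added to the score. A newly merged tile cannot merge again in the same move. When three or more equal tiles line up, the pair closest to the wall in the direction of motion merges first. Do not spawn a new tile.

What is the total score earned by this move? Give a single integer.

Slide down:
col 0: [0, 8, 0] -> [0, 0, 8]  score +0 (running 0)
col 1: [32, 32, 4] -> [0, 64, 4]  score +64 (running 64)
col 2: [16, 0, 0] -> [0, 0, 16]  score +0 (running 64)
Board after move:
 0  0  0
 0 64  0
 8  4 16

Answer: 64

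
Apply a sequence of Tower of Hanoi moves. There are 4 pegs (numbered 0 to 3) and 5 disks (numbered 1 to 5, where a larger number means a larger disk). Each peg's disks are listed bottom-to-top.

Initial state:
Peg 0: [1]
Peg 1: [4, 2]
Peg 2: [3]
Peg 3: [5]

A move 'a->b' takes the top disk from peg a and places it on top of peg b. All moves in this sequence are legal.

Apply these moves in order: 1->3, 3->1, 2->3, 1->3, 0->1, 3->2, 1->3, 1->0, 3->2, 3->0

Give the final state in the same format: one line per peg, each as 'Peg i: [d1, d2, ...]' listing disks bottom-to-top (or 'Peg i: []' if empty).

After move 1 (1->3):
Peg 0: [1]
Peg 1: [4]
Peg 2: [3]
Peg 3: [5, 2]

After move 2 (3->1):
Peg 0: [1]
Peg 1: [4, 2]
Peg 2: [3]
Peg 3: [5]

After move 3 (2->3):
Peg 0: [1]
Peg 1: [4, 2]
Peg 2: []
Peg 3: [5, 3]

After move 4 (1->3):
Peg 0: [1]
Peg 1: [4]
Peg 2: []
Peg 3: [5, 3, 2]

After move 5 (0->1):
Peg 0: []
Peg 1: [4, 1]
Peg 2: []
Peg 3: [5, 3, 2]

After move 6 (3->2):
Peg 0: []
Peg 1: [4, 1]
Peg 2: [2]
Peg 3: [5, 3]

After move 7 (1->3):
Peg 0: []
Peg 1: [4]
Peg 2: [2]
Peg 3: [5, 3, 1]

After move 8 (1->0):
Peg 0: [4]
Peg 1: []
Peg 2: [2]
Peg 3: [5, 3, 1]

After move 9 (3->2):
Peg 0: [4]
Peg 1: []
Peg 2: [2, 1]
Peg 3: [5, 3]

After move 10 (3->0):
Peg 0: [4, 3]
Peg 1: []
Peg 2: [2, 1]
Peg 3: [5]

Answer: Peg 0: [4, 3]
Peg 1: []
Peg 2: [2, 1]
Peg 3: [5]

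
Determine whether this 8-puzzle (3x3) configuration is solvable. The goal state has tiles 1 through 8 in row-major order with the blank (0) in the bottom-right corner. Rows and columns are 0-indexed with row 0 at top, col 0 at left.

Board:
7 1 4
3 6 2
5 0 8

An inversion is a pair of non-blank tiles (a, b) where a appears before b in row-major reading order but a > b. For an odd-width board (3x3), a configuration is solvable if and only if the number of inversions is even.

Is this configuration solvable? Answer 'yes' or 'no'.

Answer: no

Derivation:
Inversions (pairs i<j in row-major order where tile[i] > tile[j] > 0): 11
11 is odd, so the puzzle is not solvable.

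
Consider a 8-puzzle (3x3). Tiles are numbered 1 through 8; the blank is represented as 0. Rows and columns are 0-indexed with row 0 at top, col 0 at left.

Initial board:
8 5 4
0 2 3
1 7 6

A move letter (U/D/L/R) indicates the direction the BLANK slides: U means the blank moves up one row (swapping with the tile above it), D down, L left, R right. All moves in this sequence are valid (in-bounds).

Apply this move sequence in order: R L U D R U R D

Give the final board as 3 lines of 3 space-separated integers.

Answer: 8 4 3
2 5 0
1 7 6

Derivation:
After move 1 (R):
8 5 4
2 0 3
1 7 6

After move 2 (L):
8 5 4
0 2 3
1 7 6

After move 3 (U):
0 5 4
8 2 3
1 7 6

After move 4 (D):
8 5 4
0 2 3
1 7 6

After move 5 (R):
8 5 4
2 0 3
1 7 6

After move 6 (U):
8 0 4
2 5 3
1 7 6

After move 7 (R):
8 4 0
2 5 3
1 7 6

After move 8 (D):
8 4 3
2 5 0
1 7 6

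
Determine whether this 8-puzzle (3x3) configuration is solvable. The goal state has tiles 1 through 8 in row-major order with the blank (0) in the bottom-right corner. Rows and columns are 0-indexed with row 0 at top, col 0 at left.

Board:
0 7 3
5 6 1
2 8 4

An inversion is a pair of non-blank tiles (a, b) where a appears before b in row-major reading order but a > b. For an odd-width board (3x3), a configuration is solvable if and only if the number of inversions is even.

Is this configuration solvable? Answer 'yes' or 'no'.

Inversions (pairs i<j in row-major order where tile[i] > tile[j] > 0): 15
15 is odd, so the puzzle is not solvable.

Answer: no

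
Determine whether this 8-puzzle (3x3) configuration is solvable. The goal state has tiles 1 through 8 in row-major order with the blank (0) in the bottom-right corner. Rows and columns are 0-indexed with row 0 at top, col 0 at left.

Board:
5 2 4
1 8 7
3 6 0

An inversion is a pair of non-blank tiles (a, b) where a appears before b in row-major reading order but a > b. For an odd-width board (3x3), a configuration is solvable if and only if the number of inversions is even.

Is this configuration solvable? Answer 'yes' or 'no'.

Inversions (pairs i<j in row-major order where tile[i] > tile[j] > 0): 12
12 is even, so the puzzle is solvable.

Answer: yes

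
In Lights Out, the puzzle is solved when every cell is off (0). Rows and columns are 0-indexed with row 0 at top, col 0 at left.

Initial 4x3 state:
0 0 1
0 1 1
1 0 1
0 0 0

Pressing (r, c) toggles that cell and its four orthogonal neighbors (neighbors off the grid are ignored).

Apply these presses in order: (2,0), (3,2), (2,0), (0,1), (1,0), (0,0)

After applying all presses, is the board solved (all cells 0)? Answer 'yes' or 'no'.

After press 1 at (2,0):
0 0 1
1 1 1
0 1 1
1 0 0

After press 2 at (3,2):
0 0 1
1 1 1
0 1 0
1 1 1

After press 3 at (2,0):
0 0 1
0 1 1
1 0 0
0 1 1

After press 4 at (0,1):
1 1 0
0 0 1
1 0 0
0 1 1

After press 5 at (1,0):
0 1 0
1 1 1
0 0 0
0 1 1

After press 6 at (0,0):
1 0 0
0 1 1
0 0 0
0 1 1

Lights still on: 5

Answer: no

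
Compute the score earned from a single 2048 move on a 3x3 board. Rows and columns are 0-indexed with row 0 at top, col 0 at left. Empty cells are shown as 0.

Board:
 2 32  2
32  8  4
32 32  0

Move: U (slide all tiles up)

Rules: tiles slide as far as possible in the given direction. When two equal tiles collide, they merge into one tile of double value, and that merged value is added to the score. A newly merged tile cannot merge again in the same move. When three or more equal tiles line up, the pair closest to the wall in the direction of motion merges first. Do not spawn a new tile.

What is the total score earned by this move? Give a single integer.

Answer: 64

Derivation:
Slide up:
col 0: [2, 32, 32] -> [2, 64, 0]  score +64 (running 64)
col 1: [32, 8, 32] -> [32, 8, 32]  score +0 (running 64)
col 2: [2, 4, 0] -> [2, 4, 0]  score +0 (running 64)
Board after move:
 2 32  2
64  8  4
 0 32  0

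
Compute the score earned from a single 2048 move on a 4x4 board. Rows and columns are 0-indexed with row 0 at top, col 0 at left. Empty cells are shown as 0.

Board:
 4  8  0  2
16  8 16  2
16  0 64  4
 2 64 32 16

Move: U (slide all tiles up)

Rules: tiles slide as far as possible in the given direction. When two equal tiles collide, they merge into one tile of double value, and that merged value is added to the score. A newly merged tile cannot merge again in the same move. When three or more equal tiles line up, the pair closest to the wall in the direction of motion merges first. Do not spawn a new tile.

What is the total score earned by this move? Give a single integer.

Slide up:
col 0: [4, 16, 16, 2] -> [4, 32, 2, 0]  score +32 (running 32)
col 1: [8, 8, 0, 64] -> [16, 64, 0, 0]  score +16 (running 48)
col 2: [0, 16, 64, 32] -> [16, 64, 32, 0]  score +0 (running 48)
col 3: [2, 2, 4, 16] -> [4, 4, 16, 0]  score +4 (running 52)
Board after move:
 4 16 16  4
32 64 64  4
 2  0 32 16
 0  0  0  0

Answer: 52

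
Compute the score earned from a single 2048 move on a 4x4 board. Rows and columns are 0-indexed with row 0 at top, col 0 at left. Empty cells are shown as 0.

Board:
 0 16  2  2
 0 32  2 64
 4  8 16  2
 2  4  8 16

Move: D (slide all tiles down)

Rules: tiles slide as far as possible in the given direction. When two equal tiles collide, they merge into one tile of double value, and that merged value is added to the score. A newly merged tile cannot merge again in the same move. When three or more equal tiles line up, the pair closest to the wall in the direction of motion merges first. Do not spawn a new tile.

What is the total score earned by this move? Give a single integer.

Slide down:
col 0: [0, 0, 4, 2] -> [0, 0, 4, 2]  score +0 (running 0)
col 1: [16, 32, 8, 4] -> [16, 32, 8, 4]  score +0 (running 0)
col 2: [2, 2, 16, 8] -> [0, 4, 16, 8]  score +4 (running 4)
col 3: [2, 64, 2, 16] -> [2, 64, 2, 16]  score +0 (running 4)
Board after move:
 0 16  0  2
 0 32  4 64
 4  8 16  2
 2  4  8 16

Answer: 4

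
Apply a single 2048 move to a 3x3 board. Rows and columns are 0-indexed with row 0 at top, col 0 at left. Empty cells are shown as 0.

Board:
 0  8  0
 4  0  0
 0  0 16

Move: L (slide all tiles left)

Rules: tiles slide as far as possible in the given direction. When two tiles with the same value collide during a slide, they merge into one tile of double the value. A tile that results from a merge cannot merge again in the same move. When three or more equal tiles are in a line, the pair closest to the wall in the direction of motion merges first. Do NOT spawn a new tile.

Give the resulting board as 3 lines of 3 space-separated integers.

Slide left:
row 0: [0, 8, 0] -> [8, 0, 0]
row 1: [4, 0, 0] -> [4, 0, 0]
row 2: [0, 0, 16] -> [16, 0, 0]

Answer:  8  0  0
 4  0  0
16  0  0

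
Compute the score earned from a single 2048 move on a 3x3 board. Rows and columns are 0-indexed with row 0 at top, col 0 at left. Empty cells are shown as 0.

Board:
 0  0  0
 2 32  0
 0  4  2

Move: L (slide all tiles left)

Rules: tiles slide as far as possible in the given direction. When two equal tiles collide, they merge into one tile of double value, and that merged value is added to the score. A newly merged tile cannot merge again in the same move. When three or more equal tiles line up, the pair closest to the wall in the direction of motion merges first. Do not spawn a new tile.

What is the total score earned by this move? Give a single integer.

Answer: 0

Derivation:
Slide left:
row 0: [0, 0, 0] -> [0, 0, 0]  score +0 (running 0)
row 1: [2, 32, 0] -> [2, 32, 0]  score +0 (running 0)
row 2: [0, 4, 2] -> [4, 2, 0]  score +0 (running 0)
Board after move:
 0  0  0
 2 32  0
 4  2  0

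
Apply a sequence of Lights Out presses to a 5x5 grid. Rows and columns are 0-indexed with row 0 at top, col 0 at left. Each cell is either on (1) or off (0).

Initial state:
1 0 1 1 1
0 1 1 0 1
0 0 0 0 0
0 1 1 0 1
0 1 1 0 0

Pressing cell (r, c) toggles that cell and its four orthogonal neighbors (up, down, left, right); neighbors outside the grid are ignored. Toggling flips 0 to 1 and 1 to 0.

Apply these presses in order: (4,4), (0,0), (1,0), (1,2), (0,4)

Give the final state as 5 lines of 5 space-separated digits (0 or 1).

After press 1 at (4,4):
1 0 1 1 1
0 1 1 0 1
0 0 0 0 0
0 1 1 0 0
0 1 1 1 1

After press 2 at (0,0):
0 1 1 1 1
1 1 1 0 1
0 0 0 0 0
0 1 1 0 0
0 1 1 1 1

After press 3 at (1,0):
1 1 1 1 1
0 0 1 0 1
1 0 0 0 0
0 1 1 0 0
0 1 1 1 1

After press 4 at (1,2):
1 1 0 1 1
0 1 0 1 1
1 0 1 0 0
0 1 1 0 0
0 1 1 1 1

After press 5 at (0,4):
1 1 0 0 0
0 1 0 1 0
1 0 1 0 0
0 1 1 0 0
0 1 1 1 1

Answer: 1 1 0 0 0
0 1 0 1 0
1 0 1 0 0
0 1 1 0 0
0 1 1 1 1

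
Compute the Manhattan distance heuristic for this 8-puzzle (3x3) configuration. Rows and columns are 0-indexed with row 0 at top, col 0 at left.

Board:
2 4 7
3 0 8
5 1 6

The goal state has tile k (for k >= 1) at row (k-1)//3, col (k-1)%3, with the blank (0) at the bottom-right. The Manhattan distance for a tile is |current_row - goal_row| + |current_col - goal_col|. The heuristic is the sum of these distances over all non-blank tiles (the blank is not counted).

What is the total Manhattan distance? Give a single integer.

Tile 2: (0,0)->(0,1) = 1
Tile 4: (0,1)->(1,0) = 2
Tile 7: (0,2)->(2,0) = 4
Tile 3: (1,0)->(0,2) = 3
Tile 8: (1,2)->(2,1) = 2
Tile 5: (2,0)->(1,1) = 2
Tile 1: (2,1)->(0,0) = 3
Tile 6: (2,2)->(1,2) = 1
Sum: 1 + 2 + 4 + 3 + 2 + 2 + 3 + 1 = 18

Answer: 18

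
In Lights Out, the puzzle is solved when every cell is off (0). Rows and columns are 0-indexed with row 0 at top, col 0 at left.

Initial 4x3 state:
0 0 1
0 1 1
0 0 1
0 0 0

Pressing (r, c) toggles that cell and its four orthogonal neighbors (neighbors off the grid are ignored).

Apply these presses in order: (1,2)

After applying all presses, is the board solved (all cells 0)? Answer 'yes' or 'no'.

After press 1 at (1,2):
0 0 0
0 0 0
0 0 0
0 0 0

Lights still on: 0

Answer: yes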